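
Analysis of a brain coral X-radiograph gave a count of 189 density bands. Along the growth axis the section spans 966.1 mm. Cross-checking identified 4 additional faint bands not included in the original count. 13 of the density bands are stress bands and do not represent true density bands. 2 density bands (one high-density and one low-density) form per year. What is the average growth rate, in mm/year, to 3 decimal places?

After corrections the count is 189 − 13 + 4 = 180 density bands.
With 2 density bands per year, 180 / 2 = 90 years.
Extension rate ≈ 966.1 / 90 = 10.734 mm/year.

10.734 mm/year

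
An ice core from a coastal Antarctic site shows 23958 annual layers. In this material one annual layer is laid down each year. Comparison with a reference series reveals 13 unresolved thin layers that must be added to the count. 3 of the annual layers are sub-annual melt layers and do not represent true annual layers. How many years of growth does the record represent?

After corrections the count is 23958 − 3 + 13 = 23968 annual layers.
With a one-to-one annual layer periodicity this is 23968 years.

23968 years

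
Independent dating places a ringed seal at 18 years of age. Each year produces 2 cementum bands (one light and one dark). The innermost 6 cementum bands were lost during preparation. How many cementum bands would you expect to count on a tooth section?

30 cementum bands

18 years at 2 cementum bands per year gives 18 × 2 = 36 cementum bands.
Subtracting the 6 cementum bands not captured gives 36 − 6 = 30 cementum bands in the record.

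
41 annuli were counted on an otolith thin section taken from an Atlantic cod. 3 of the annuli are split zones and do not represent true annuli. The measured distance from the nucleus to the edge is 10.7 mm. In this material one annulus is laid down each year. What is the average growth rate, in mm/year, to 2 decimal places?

0.28 mm/year

Correcting the raw count gives 41 − 3 = 38 true annuli.
Mean rate = 10.7 mm / 38 years ≈ 0.28 mm/year.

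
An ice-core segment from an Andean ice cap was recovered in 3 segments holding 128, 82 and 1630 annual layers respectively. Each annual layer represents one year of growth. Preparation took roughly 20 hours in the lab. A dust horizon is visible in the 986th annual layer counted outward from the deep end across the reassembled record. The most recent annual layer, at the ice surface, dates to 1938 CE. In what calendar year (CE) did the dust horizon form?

1084 CE

Total annual layers = 128 + 82 + 1630 = 1840.
Between annual layer 986 and the ice surface there are 1840 − 986 = 854 annual layers.
1938 − 854 = 1084 CE.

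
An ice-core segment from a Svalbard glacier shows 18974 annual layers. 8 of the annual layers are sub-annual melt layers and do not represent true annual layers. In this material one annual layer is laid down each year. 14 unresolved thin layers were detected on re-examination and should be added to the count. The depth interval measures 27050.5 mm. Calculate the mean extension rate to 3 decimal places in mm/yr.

True annual layer count = 18974 − 8 + 14 = 18980.
Extension rate ≈ 27050.5 / 18980 = 1.425 mm/yr.

1.425 mm/yr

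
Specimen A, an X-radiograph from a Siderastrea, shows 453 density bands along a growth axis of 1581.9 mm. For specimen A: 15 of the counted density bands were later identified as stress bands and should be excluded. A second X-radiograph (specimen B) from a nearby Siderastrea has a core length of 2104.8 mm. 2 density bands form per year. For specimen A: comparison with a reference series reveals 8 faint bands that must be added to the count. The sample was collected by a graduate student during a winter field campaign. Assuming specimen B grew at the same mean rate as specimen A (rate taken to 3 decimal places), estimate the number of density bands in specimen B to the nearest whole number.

Specimen A: true density band count = 453 − 15 + 8 = 446.
Specimen A: with 2 density bands per year, 446 / 2 = 223 years.
A: 1581.9 mm over 223 years gives 1581.9 / 223 ≈ 7.094 mm/year.
For B, 2104.8 / 7.094 = 296.70 years; at 2 density bands per year that is 296.70 × 2 ≈ 593 density bands.

593 density bands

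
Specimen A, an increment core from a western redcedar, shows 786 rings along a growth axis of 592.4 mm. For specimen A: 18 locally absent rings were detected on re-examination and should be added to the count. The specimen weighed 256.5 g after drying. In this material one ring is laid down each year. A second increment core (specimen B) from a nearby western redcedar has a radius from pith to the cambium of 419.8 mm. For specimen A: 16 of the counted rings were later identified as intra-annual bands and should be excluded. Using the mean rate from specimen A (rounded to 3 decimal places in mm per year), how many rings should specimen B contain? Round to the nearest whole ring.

558 rings

Specimen A: adjusted count: 786 − 16 + 18 = 788 rings.
A: 592.4 mm over 788 years gives 592.4 / 788 ≈ 0.752 mm/yr.
B spans 419.8 / 0.752 = 558.24 years ≈ 558 rings.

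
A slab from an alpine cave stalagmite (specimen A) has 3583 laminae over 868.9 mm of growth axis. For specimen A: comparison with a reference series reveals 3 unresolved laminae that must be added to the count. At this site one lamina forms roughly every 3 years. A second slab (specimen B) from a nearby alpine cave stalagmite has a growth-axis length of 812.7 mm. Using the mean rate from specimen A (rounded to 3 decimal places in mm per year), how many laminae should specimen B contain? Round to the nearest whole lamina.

Specimen A: true lamina count = 3583 + 3 = 3586.
Specimen A: at 3 years per lamina, 3586 × 3 = 10758 years.
A: Extension rate ≈ 868.9 / 10758 = 0.081 mm/yr.
For B, 812.7 / 0.081 = 10033.33 years; at 3 years per lamina that is 10033.33 / 3 ≈ 3344 laminae.

3344 laminae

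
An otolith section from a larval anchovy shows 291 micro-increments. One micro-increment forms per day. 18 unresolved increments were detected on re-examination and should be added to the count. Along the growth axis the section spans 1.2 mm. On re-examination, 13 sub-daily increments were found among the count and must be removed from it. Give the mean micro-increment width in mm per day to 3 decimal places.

True micro-increment count = 291 − 13 + 18 = 296.
Mean rate = 1.2 mm / 296 days ≈ 0.004 mm per day.

0.004 mm per day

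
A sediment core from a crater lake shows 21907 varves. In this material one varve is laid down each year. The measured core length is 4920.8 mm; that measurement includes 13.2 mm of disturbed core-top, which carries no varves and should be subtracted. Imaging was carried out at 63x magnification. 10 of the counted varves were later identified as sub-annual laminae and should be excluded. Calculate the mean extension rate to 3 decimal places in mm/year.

After corrections the count is 21907 − 10 = 21897 varves.
Net length = 4920.8 − 13.2 = 4907.6 mm.
Mean rate = 4907.6 mm / 21897 years ≈ 0.224 mm/year.

0.224 mm/year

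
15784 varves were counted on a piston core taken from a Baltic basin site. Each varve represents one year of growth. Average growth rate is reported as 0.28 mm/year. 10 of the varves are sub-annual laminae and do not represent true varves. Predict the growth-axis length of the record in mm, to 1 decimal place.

4416.7 mm

After corrections the count is 15784 − 10 = 15774 varves.
15774 years at 0.28 mm/year gives 0.28 × 15774 = 4416.7 mm.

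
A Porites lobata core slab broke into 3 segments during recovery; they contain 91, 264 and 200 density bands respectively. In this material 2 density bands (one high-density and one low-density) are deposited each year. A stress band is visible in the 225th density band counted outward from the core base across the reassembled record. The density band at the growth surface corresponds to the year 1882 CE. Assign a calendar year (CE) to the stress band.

Total density bands = 91 + 264 + 200 = 555.
The stress band sits at density band 225 from the core base, so 555 − 225 = 330 density bands formed after it.
With 2 density bands per year, 330 / 2 = 165 years.
The density band at the growth surface is 1882 CE, so the stress band dates to 1882 − 165 = 1717 CE.

1717 CE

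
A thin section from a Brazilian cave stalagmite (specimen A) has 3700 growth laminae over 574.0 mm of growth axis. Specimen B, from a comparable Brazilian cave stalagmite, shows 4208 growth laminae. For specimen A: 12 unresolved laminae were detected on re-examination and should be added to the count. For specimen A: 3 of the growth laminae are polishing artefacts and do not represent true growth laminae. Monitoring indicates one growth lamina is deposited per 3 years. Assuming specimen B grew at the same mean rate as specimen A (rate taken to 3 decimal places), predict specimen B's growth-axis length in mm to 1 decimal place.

Specimen A: after corrections the count is 3700 − 3 + 12 = 3709 growth laminae.
Specimen A: at 3 years per growth lamina, 3709 × 3 = 11127 years.
A: 574.0 mm over 11127 years gives 574.0 / 11127 ≈ 0.052 mm/year.
Specimen B: multiplying by 3 years per growth lamina: 4208 × 3 = 12624 years. For B, 0.052 mm/year × 12624 years = 656.4 mm.

656.4 mm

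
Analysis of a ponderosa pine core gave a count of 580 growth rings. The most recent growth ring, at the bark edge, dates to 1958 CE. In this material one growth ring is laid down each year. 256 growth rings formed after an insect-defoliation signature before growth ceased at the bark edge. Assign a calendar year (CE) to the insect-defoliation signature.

256 growth rings post-date the insect-defoliation signature.
1958 − 256 = 1702 CE.

1702 CE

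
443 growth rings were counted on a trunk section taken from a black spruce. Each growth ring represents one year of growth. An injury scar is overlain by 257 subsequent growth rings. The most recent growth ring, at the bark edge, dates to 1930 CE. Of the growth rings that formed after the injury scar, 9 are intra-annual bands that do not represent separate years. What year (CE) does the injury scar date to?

There are 257 growth rings younger than the injury scar.
257 − 9 false = 248 true growth rings after the injury scar.
1930 − 248 = 1682 CE.

1682 CE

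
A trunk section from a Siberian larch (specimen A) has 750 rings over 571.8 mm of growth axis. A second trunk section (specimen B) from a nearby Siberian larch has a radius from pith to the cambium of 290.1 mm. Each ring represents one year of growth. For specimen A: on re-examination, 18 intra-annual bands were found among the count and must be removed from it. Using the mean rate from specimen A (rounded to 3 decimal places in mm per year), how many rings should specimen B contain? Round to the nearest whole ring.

Specimen A: adjusted count: 750 − 18 = 732 rings.
A: Mean rate = 571.8 mm / 732 years ≈ 0.781 mm/yr.
For B, 290.1 / 0.781 = 371.45 years ≈ 371 rings.

371 rings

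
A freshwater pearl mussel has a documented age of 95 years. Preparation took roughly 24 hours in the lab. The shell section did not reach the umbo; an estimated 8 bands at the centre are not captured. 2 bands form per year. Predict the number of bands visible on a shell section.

182 bands

Expected bands: 95 × 2 = 190.
Less the 8 uncaptured bands: 190 − 8 = 182.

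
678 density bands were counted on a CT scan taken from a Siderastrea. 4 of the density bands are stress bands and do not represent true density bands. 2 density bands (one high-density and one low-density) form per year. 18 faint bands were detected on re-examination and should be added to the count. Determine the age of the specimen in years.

Correcting the raw count gives 678 − 4 + 18 = 692 true density bands.
With 2 density bands per year, 692 / 2 = 346 years.

346 years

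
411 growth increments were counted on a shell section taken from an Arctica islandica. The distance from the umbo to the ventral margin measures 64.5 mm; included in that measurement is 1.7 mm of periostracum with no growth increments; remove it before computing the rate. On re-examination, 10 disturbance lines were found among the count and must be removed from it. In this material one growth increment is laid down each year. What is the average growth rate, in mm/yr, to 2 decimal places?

After corrections the count is 411 − 10 = 401 growth increments.
Removing the 1.7 mm offcut leaves 64.5 − 1.7 = 62.8 mm.
Extension rate ≈ 62.8 / 401 = 0.16 mm/yr.

0.16 mm/yr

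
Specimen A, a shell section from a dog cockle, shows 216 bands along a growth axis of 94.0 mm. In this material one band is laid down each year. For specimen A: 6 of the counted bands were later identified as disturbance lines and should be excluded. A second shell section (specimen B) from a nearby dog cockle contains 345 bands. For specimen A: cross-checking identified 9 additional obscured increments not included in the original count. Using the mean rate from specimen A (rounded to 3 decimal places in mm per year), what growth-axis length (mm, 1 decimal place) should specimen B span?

148.0 mm

Specimen A: adjusted count: 216 − 6 + 9 = 219 bands.
A: Extension rate ≈ 94.0 / 219 = 0.429 mm per year.
For B, 0.429 mm/year × 345 years = 148.0 mm.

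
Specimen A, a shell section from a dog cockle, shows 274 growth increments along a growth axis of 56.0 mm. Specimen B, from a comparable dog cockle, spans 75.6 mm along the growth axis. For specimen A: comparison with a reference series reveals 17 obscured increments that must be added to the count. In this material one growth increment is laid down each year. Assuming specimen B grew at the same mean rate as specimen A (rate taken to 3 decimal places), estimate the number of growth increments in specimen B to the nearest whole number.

Specimen A: adjusted count: 274 + 17 = 291 growth increments.
A: Mean rate = 56.0 mm / 291 years ≈ 0.192 mm/yr.
For B, 75.6 / 0.192 = 393.75 years ≈ 394 growth increments.

394 growth increments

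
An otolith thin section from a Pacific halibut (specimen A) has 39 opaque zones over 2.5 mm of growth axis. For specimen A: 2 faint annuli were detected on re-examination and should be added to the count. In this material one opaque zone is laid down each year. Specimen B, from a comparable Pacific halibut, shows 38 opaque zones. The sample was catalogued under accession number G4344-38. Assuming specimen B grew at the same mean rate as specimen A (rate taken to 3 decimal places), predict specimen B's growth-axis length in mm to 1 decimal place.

2.3 mm

Specimen A: correcting the raw count gives 39 + 2 = 41 true opaque zones.
A: Extension rate ≈ 2.5 / 41 = 0.061 mm/yr.
Length of B = 0.061 × 38 = 2.3 mm.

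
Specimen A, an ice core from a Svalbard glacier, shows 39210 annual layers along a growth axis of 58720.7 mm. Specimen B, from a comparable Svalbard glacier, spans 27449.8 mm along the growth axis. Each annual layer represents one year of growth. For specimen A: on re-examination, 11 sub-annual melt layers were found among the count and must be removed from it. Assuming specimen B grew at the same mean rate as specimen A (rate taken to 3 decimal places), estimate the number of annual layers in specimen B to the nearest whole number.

18324 annual layers

Specimen A: true annual layer count = 39210 − 11 = 39199.
A: 58720.7 mm over 39199 years gives 58720.7 / 39199 ≈ 1.498 mm/year.
B spans 27449.8 / 1.498 = 18324.30 years ≈ 18324 annual layers.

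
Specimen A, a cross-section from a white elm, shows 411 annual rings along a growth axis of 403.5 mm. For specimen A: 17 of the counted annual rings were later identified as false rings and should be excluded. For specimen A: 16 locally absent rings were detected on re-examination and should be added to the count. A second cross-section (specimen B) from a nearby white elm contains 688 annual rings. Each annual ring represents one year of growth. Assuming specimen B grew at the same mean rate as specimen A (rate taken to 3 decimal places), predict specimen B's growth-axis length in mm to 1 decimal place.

677.0 mm

Specimen A: adjusted count: 411 − 17 + 16 = 410 annual rings.
A: Mean rate = 403.5 mm / 410 years ≈ 0.984 mm per year.
Length of B = 0.984 × 688 = 677.0 mm.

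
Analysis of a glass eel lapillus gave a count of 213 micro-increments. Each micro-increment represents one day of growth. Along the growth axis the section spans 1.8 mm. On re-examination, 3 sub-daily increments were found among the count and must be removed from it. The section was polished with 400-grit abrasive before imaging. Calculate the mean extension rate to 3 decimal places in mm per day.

0.009 mm per day

After corrections the count is 213 − 3 = 210 micro-increments.
Mean rate = 1.8 mm / 210 days ≈ 0.009 mm per day.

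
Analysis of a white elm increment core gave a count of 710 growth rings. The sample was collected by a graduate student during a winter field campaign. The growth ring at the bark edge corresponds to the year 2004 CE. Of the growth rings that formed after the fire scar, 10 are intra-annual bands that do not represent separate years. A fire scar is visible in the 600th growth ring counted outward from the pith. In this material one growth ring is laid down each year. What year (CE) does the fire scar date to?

1904 CE

Between growth ring 600 and the bark edge there are 710 − 600 = 110 growth rings.
110 − 10 false = 100 true growth rings after the fire scar.
2004 − 100 = 1904 CE.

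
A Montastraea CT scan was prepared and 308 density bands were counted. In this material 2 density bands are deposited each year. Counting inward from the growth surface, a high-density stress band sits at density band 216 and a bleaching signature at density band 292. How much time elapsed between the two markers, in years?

The two markers are separated by 292 − 216 = 76 density bands.
76 density bands at 2 per year is 76 / 2 = 38 years.

38 years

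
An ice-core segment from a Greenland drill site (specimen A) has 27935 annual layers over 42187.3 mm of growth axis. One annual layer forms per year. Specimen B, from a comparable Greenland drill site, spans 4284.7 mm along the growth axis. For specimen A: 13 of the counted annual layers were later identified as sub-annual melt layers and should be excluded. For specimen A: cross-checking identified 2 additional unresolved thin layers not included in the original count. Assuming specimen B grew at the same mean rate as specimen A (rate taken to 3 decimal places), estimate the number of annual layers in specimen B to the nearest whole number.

2836 annual layers

Specimen A: adjusted count: 27935 − 13 + 2 = 27924 annual layers.
A: Extension rate ≈ 42187.3 / 27924 = 1.511 mm/year.
Specimen B: 4284.7 mm / 1.511 mm per year = 2835.67 years ≈ 2836 annual layers.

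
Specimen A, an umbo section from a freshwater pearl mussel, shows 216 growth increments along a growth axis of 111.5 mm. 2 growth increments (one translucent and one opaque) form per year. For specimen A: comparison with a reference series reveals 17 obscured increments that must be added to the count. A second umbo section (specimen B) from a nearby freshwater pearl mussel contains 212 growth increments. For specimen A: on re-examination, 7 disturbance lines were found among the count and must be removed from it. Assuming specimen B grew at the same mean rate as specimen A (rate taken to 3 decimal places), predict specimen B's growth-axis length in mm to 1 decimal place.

Specimen A: correcting the raw count gives 216 − 7 + 17 = 226 true growth increments.
Specimen A: dividing by 2 growth increments per year: 226 / 2 = 113 years.
A: Extension rate ≈ 111.5 / 113 = 0.987 mm/year.
Specimen B: dividing by 2 growth increments per year: 212 / 2 = 106 years. B's length ≈ 0.987 × 106 = 104.6 mm.

104.6 mm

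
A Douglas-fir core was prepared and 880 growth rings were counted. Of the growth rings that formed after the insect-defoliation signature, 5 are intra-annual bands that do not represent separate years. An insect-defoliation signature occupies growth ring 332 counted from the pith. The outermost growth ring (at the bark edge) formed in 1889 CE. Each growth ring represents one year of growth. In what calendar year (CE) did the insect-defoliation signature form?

1346 CE

Between growth ring 332 and the bark edge there are 880 − 332 = 548 growth rings.
Removing the 5 false growth rings leaves 548 − 5 = 543 true growth rings beyond the insect-defoliation signature.
The growth ring at the bark edge is 1889 CE, so the insect-defoliation signature dates to 1889 − 543 = 1346 CE.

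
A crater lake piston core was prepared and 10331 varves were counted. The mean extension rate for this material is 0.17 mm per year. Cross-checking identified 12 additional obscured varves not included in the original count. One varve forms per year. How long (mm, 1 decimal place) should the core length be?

1758.3 mm

Correcting the raw count gives 10331 + 12 = 10343 true varves.
Length ≈ 0.17 × 10343 = 1758.3 mm.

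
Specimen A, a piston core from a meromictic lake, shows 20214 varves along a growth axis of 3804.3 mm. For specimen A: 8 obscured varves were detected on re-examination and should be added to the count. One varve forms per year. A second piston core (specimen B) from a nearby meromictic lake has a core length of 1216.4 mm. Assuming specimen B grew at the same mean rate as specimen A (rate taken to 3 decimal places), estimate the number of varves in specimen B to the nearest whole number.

Specimen A: true varve count = 20214 + 8 = 20222.
A: 3804.3 mm over 20222 years gives 3804.3 / 20222 ≈ 0.188 mm/year.
Specimen B: 1216.4 mm / 0.188 mm per year = 6470.21 years ≈ 6470 varves.

6470 varves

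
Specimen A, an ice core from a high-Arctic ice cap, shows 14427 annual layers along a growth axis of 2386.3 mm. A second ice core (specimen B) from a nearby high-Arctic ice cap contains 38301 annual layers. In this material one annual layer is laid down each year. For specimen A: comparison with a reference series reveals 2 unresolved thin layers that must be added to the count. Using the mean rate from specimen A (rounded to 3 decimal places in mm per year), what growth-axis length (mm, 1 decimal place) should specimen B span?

6319.7 mm

Specimen A: true annual layer count = 14427 + 2 = 14429.
A: 2386.3 mm over 14429 years gives 2386.3 / 14429 ≈ 0.165 mm/yr.
Length of B = 0.165 × 38301 = 6319.7 mm.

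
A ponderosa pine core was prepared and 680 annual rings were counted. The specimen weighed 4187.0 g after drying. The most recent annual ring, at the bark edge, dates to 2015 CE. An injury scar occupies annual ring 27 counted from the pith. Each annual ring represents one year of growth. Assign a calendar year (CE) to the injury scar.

Between annual ring 27 and the bark edge there are 680 − 27 = 653 annual rings.
Counting back 653 years from 2015 CE places the injury scar in 2015 − 653 = 1362 CE.

1362 CE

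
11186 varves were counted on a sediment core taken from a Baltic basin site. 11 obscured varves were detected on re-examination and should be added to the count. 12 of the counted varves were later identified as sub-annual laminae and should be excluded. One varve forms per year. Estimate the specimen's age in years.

11185 years

Correcting the raw count gives 11186 − 12 + 11 = 11185 true varves.
At one varve per year, that is 11185 years.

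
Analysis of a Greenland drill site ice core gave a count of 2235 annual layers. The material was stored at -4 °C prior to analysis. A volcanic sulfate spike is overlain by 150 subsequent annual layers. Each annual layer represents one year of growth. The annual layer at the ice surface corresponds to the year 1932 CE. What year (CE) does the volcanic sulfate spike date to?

150 annual layers post-date the volcanic sulfate spike.
Counting back 150 years from 1932 CE places the volcanic sulfate spike in 1932 − 150 = 1782 CE.

1782 CE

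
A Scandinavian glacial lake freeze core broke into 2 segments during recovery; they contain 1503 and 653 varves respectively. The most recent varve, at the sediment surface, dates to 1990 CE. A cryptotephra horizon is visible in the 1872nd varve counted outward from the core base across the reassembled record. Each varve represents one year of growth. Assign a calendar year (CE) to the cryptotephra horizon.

1706 CE

Total varves = 1503 + 653 = 2156.
2156 − 1872 = 284 varves lie beyond the cryptotephra horizon toward the sediment surface.
Counting back 284 years from 1990 CE places the cryptotephra horizon in 1990 − 284 = 1706 CE.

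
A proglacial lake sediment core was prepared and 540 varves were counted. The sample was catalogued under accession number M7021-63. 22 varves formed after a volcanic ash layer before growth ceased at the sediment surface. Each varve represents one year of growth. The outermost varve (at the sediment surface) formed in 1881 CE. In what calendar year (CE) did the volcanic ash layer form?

22 varves formed after the volcanic ash layer.
1881 − 22 = 1859 CE.

1859 CE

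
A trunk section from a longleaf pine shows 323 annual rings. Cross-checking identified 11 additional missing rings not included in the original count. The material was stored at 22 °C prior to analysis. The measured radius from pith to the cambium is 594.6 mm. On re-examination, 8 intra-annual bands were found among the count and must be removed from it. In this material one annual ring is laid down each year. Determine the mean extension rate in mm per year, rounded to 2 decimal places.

Correcting the raw count gives 323 − 8 + 11 = 326 true annual rings.
Extension rate ≈ 594.6 / 326 = 1.82 mm per year.

1.82 mm per year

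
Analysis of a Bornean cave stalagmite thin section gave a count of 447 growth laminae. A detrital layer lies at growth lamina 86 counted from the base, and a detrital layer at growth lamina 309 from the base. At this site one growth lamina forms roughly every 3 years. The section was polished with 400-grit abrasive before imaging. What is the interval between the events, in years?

The two markers are separated by 309 − 86 = 223 growth laminae.
223 growth laminae at 3 years each span 223 × 3 = 669 years.

669 years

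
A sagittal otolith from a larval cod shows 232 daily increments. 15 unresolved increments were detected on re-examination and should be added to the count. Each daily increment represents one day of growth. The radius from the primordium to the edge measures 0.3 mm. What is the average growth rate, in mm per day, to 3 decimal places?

Correcting the raw count gives 232 + 15 = 247 true daily increments.
0.3 mm over 247 days gives 0.3 / 247 ≈ 0.001 mm per day.

0.001 mm per day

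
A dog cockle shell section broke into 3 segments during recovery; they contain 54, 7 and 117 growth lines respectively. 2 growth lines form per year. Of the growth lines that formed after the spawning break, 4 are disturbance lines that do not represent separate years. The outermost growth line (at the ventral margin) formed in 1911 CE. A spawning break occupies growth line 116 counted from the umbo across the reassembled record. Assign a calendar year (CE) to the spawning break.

Total growth lines = 54 + 7 + 117 = 178.
178 − 116 = 62 growth lines lie beyond the spawning break toward the ventral margin.
Removing the 4 false growth lines leaves 62 − 4 = 58 true growth lines beyond the spawning break.
Dividing by 2 growth lines per year: 58 / 2 = 29 years.
Counting back 29 years from 1911 CE places the spawning break in 1911 − 29 = 1882 CE.

1882 CE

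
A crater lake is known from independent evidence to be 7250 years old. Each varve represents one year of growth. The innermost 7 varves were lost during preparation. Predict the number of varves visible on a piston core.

One varve per year gives 7250 varves over 7250 years.
Less the 7 uncaptured varves: 7250 − 7 = 7243.

7243 varves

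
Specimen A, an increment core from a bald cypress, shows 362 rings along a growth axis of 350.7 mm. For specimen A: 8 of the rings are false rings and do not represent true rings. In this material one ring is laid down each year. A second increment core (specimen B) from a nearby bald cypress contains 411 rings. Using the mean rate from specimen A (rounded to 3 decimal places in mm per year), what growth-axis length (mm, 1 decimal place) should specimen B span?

Specimen A: correcting the raw count gives 362 − 8 = 354 true rings.
A: Extension rate ≈ 350.7 / 354 = 0.991 mm/yr.
For B, 0.991 mm/year × 411 years = 407.3 mm.

407.3 mm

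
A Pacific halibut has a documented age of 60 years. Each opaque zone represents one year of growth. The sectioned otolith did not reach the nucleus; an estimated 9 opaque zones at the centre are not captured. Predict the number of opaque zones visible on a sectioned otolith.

At one opaque zone per year, 60 years correspond to 60 opaque zones.
Less the 9 uncaptured opaque zones: 60 − 9 = 51.

51 opaque zones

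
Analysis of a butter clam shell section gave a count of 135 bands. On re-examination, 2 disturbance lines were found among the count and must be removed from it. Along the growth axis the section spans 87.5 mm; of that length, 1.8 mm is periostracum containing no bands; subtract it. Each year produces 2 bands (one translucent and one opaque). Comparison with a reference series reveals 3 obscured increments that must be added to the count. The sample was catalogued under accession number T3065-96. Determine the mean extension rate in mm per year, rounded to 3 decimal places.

1.260 mm per year

Correcting the raw count gives 135 − 2 + 3 = 136 true bands.
Dividing by 2 bands per year: 136 / 2 = 68 years.
Removing the 1.8 mm offcut leaves 87.5 − 1.8 = 85.7 mm.
Extension rate ≈ 85.7 / 68 = 1.260 mm per year.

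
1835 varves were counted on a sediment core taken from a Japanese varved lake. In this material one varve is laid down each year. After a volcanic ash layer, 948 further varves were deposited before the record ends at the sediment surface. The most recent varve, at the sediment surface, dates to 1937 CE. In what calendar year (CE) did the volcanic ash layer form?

There are 948 varves younger than the volcanic ash layer.
The varve at the sediment surface is 1937 CE, so the volcanic ash layer dates to 1937 − 948 = 989 CE.

989 CE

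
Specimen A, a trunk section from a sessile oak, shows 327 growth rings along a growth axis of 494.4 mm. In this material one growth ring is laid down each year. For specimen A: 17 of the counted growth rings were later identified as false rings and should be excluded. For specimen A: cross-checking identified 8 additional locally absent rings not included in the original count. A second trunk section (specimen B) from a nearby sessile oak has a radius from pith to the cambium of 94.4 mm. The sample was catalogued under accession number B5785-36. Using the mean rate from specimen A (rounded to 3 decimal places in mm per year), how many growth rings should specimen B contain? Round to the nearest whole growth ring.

Specimen A: after corrections the count is 327 − 17 + 8 = 318 growth rings.
A: 494.4 mm over 318 years gives 494.4 / 318 ≈ 1.555 mm/yr.
For B, 94.4 / 1.555 = 60.71 years ≈ 61 growth rings.

61 growth rings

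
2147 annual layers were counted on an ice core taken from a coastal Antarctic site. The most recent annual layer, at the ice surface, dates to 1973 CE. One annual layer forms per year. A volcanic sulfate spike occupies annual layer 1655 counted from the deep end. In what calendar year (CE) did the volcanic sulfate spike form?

Between annual layer 1655 and the ice surface there are 2147 − 1655 = 492 annual layers.
The annual layer at the ice surface is 1973 CE, so the volcanic sulfate spike dates to 1973 − 492 = 1481 CE.

1481 CE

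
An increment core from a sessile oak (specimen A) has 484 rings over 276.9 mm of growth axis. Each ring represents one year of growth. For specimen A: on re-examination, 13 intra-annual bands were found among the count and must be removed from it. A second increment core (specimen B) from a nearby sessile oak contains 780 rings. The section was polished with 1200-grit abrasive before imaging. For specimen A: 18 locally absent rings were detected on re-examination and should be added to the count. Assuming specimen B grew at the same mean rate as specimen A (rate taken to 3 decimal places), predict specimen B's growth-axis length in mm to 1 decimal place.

441.5 mm

Specimen A: correcting the raw count gives 484 − 13 + 18 = 489 true rings.
A: Extension rate ≈ 276.9 / 489 = 0.566 mm/year.
For B, 0.566 mm/year × 780 years = 441.5 mm.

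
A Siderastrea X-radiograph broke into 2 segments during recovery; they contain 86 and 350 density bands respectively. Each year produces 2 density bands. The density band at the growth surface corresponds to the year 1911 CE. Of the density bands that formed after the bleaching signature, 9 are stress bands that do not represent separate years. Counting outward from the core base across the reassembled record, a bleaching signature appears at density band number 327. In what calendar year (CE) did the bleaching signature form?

Total density bands = 86 + 350 = 436.
The bleaching signature sits at density band 327 from the core base, so 436 − 327 = 109 density bands formed after it.
Excluding 9 false density bands: 109 − 9 = 100.
Dividing by 2 density bands per year: 100 / 2 = 50 years.
Counting back 50 years from 1911 CE places the bleaching signature in 1911 − 50 = 1861 CE.

1861 CE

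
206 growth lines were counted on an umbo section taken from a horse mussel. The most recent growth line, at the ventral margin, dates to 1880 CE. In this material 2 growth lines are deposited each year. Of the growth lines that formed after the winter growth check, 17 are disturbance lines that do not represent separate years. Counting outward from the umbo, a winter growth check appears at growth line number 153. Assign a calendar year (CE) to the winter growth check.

1862 CE

The winter growth check sits at growth line 153 from the umbo, so 206 − 153 = 53 growth lines formed after it.
Removing the 17 false growth lines leaves 53 − 17 = 36 true growth lines beyond the winter growth check.
36 growth lines at 2 per year is 36 / 2 = 18 years.
The growth line at the ventral margin is 1880 CE, so the winter growth check dates to 1880 − 18 = 1862 CE.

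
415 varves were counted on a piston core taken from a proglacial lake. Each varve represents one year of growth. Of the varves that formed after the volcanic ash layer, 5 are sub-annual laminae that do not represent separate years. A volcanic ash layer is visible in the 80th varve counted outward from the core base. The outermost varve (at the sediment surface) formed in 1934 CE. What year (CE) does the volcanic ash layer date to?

The volcanic ash layer sits at varve 80 from the core base, so 415 − 80 = 335 varves formed after it.
335 − 5 false = 330 true varves after the volcanic ash layer.
1934 − 330 = 1604 CE.

1604 CE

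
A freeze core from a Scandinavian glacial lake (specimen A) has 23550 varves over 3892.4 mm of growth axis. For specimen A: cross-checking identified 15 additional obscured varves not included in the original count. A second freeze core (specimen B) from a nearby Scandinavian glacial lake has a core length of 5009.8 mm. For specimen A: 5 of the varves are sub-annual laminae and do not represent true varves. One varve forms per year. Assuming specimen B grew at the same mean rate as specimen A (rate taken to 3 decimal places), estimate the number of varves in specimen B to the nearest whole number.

30362 varves

Specimen A: adjusted count: 23550 − 5 + 15 = 23560 varves.
A: 3892.4 mm over 23560 years gives 3892.4 / 23560 ≈ 0.165 mm/year.
B spans 5009.8 / 0.165 = 30362.42 years ≈ 30362 varves.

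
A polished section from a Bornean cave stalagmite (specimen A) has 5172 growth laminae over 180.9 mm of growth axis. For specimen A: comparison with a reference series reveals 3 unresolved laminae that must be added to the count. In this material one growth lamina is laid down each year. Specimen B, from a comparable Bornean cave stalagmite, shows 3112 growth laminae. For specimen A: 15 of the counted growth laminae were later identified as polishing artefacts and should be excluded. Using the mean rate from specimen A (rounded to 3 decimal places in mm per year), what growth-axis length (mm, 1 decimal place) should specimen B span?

Specimen A: after corrections the count is 5172 − 15 + 3 = 5160 growth laminae.
A: Mean rate = 180.9 mm / 5160 years ≈ 0.035 mm/yr.
Length of B = 0.035 × 3112 = 108.9 mm.

108.9 mm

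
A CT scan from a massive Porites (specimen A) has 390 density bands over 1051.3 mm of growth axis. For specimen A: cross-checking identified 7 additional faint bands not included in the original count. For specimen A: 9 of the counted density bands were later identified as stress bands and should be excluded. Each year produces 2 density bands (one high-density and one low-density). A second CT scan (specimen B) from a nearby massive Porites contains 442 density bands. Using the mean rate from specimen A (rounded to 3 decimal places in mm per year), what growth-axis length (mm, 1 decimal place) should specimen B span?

1197.6 mm

Specimen A: correcting the raw count gives 390 − 9 + 7 = 388 true density bands.
Specimen A: 388 density bands at 2 per year is 388 / 2 = 194 years.
A: Extension rate ≈ 1051.3 / 194 = 5.419 mm per year.
Specimen B: dividing by 2 density bands per year: 442 / 2 = 221 years. Length of B = 5.419 × 221 = 1197.6 mm.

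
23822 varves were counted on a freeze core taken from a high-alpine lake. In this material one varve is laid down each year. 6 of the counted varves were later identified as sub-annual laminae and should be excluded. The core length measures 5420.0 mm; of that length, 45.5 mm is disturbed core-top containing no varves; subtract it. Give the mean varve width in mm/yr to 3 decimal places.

Correcting the raw count gives 23822 − 6 = 23816 true varves.
The growth record spans 5420.0 − 45.5 = 5374.5 mm.
Extension rate ≈ 5374.5 / 23816 = 0.226 mm/yr.

0.226 mm/yr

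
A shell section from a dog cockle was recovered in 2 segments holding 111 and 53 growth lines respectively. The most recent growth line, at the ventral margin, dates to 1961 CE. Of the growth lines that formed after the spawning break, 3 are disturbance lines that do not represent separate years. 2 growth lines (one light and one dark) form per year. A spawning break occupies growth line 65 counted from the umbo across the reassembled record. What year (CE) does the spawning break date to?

Total growth lines = 111 + 53 = 164.
164 − 65 = 99 growth lines lie beyond the spawning break toward the ventral margin.
Excluding 3 false growth lines: 99 − 3 = 96.
Dividing by 2 growth lines per year: 96 / 2 = 48 years.
The growth line at the ventral margin is 1961 CE, so the spawning break dates to 1961 − 48 = 1913 CE.

1913 CE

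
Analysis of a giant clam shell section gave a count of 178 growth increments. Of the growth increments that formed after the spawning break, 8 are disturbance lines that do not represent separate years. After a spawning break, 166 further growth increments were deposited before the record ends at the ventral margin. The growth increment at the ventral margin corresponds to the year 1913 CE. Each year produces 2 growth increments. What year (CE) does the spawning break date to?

166 growth increments formed after the spawning break.
Excluding 8 false growth increments: 166 − 8 = 158.
Dividing by 2 growth increments per year: 158 / 2 = 79 years.
Counting back 79 years from 1913 CE places the spawning break in 1913 − 79 = 1834 CE.

1834 CE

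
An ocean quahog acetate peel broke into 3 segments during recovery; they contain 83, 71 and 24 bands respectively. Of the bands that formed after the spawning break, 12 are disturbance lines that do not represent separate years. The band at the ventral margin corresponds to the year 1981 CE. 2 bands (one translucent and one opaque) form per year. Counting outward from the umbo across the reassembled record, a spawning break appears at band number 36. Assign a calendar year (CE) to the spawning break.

1916 CE

Total bands = 83 + 71 + 24 = 178.
178 − 36 = 142 bands lie beyond the spawning break toward the ventral margin.
Excluding 12 false bands: 142 − 12 = 130.
Dividing by 2 bands per year: 130 / 2 = 65 years.
The band at the ventral margin is 1981 CE, so the spawning break dates to 1981 − 65 = 1916 CE.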